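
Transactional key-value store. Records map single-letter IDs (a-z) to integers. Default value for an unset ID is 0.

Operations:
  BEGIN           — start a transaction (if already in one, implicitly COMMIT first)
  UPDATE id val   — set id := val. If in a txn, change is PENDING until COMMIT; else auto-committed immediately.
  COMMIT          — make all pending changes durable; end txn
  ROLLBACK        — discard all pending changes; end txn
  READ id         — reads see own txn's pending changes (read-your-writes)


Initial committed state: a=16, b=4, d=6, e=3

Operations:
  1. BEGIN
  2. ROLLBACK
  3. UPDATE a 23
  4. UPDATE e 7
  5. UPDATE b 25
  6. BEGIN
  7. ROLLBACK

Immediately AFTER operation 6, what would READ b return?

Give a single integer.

Initial committed: {a=16, b=4, d=6, e=3}
Op 1: BEGIN: in_txn=True, pending={}
Op 2: ROLLBACK: discarded pending []; in_txn=False
Op 3: UPDATE a=23 (auto-commit; committed a=23)
Op 4: UPDATE e=7 (auto-commit; committed e=7)
Op 5: UPDATE b=25 (auto-commit; committed b=25)
Op 6: BEGIN: in_txn=True, pending={}
After op 6: visible(b) = 25 (pending={}, committed={a=23, b=25, d=6, e=7})

Answer: 25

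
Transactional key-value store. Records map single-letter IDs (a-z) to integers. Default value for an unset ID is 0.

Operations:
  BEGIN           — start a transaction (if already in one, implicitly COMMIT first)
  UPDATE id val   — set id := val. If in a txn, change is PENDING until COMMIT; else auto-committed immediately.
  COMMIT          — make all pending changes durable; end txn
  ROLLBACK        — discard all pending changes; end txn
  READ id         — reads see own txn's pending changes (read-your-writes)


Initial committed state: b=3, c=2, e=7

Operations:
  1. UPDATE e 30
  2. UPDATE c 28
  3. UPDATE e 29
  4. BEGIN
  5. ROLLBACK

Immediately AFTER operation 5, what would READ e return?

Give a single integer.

Answer: 29

Derivation:
Initial committed: {b=3, c=2, e=7}
Op 1: UPDATE e=30 (auto-commit; committed e=30)
Op 2: UPDATE c=28 (auto-commit; committed c=28)
Op 3: UPDATE e=29 (auto-commit; committed e=29)
Op 4: BEGIN: in_txn=True, pending={}
Op 5: ROLLBACK: discarded pending []; in_txn=False
After op 5: visible(e) = 29 (pending={}, committed={b=3, c=28, e=29})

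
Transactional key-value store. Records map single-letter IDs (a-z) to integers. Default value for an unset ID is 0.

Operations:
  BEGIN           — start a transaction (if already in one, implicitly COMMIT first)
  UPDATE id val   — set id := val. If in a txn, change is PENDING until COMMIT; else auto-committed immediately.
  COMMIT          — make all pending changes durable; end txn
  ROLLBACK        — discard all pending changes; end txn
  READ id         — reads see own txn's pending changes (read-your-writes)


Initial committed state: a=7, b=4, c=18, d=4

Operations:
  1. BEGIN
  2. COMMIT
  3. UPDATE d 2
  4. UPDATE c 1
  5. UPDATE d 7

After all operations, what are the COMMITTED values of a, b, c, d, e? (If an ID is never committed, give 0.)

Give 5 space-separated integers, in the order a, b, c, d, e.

Initial committed: {a=7, b=4, c=18, d=4}
Op 1: BEGIN: in_txn=True, pending={}
Op 2: COMMIT: merged [] into committed; committed now {a=7, b=4, c=18, d=4}
Op 3: UPDATE d=2 (auto-commit; committed d=2)
Op 4: UPDATE c=1 (auto-commit; committed c=1)
Op 5: UPDATE d=7 (auto-commit; committed d=7)
Final committed: {a=7, b=4, c=1, d=7}

Answer: 7 4 1 7 0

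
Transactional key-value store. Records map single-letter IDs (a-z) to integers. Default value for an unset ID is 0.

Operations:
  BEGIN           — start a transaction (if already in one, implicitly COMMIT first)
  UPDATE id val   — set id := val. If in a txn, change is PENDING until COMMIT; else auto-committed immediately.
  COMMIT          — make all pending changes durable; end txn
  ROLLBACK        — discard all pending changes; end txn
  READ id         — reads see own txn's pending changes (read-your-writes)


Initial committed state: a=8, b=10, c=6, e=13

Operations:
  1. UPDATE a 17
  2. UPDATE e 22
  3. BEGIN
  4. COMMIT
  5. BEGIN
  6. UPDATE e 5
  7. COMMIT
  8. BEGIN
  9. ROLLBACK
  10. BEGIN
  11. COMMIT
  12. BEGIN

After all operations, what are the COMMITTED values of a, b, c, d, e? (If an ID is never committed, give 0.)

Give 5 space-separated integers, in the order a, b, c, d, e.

Answer: 17 10 6 0 5

Derivation:
Initial committed: {a=8, b=10, c=6, e=13}
Op 1: UPDATE a=17 (auto-commit; committed a=17)
Op 2: UPDATE e=22 (auto-commit; committed e=22)
Op 3: BEGIN: in_txn=True, pending={}
Op 4: COMMIT: merged [] into committed; committed now {a=17, b=10, c=6, e=22}
Op 5: BEGIN: in_txn=True, pending={}
Op 6: UPDATE e=5 (pending; pending now {e=5})
Op 7: COMMIT: merged ['e'] into committed; committed now {a=17, b=10, c=6, e=5}
Op 8: BEGIN: in_txn=True, pending={}
Op 9: ROLLBACK: discarded pending []; in_txn=False
Op 10: BEGIN: in_txn=True, pending={}
Op 11: COMMIT: merged [] into committed; committed now {a=17, b=10, c=6, e=5}
Op 12: BEGIN: in_txn=True, pending={}
Final committed: {a=17, b=10, c=6, e=5}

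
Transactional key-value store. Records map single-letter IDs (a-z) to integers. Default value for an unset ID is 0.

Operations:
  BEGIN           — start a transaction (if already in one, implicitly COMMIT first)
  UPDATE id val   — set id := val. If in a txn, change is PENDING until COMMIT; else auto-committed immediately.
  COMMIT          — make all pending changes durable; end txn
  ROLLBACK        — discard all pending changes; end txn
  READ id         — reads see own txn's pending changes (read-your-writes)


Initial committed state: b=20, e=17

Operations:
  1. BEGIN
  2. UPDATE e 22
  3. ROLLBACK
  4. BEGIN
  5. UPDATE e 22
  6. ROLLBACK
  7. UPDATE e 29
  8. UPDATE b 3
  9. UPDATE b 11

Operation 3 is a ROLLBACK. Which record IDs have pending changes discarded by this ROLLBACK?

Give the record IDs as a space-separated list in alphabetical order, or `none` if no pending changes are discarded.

Initial committed: {b=20, e=17}
Op 1: BEGIN: in_txn=True, pending={}
Op 2: UPDATE e=22 (pending; pending now {e=22})
Op 3: ROLLBACK: discarded pending ['e']; in_txn=False
Op 4: BEGIN: in_txn=True, pending={}
Op 5: UPDATE e=22 (pending; pending now {e=22})
Op 6: ROLLBACK: discarded pending ['e']; in_txn=False
Op 7: UPDATE e=29 (auto-commit; committed e=29)
Op 8: UPDATE b=3 (auto-commit; committed b=3)
Op 9: UPDATE b=11 (auto-commit; committed b=11)
ROLLBACK at op 3 discards: ['e']

Answer: e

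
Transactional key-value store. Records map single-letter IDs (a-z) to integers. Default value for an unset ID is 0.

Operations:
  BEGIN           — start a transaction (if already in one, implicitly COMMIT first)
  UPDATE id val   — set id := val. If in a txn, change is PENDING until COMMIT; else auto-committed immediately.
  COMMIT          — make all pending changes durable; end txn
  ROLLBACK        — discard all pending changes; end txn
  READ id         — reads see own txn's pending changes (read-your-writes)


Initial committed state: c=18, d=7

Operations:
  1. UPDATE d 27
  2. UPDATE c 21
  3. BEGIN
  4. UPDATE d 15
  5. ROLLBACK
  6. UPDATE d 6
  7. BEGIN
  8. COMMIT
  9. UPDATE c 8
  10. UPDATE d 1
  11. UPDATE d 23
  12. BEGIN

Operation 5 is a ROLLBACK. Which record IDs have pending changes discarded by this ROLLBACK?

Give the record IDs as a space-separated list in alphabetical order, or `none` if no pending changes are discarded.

Initial committed: {c=18, d=7}
Op 1: UPDATE d=27 (auto-commit; committed d=27)
Op 2: UPDATE c=21 (auto-commit; committed c=21)
Op 3: BEGIN: in_txn=True, pending={}
Op 4: UPDATE d=15 (pending; pending now {d=15})
Op 5: ROLLBACK: discarded pending ['d']; in_txn=False
Op 6: UPDATE d=6 (auto-commit; committed d=6)
Op 7: BEGIN: in_txn=True, pending={}
Op 8: COMMIT: merged [] into committed; committed now {c=21, d=6}
Op 9: UPDATE c=8 (auto-commit; committed c=8)
Op 10: UPDATE d=1 (auto-commit; committed d=1)
Op 11: UPDATE d=23 (auto-commit; committed d=23)
Op 12: BEGIN: in_txn=True, pending={}
ROLLBACK at op 5 discards: ['d']

Answer: d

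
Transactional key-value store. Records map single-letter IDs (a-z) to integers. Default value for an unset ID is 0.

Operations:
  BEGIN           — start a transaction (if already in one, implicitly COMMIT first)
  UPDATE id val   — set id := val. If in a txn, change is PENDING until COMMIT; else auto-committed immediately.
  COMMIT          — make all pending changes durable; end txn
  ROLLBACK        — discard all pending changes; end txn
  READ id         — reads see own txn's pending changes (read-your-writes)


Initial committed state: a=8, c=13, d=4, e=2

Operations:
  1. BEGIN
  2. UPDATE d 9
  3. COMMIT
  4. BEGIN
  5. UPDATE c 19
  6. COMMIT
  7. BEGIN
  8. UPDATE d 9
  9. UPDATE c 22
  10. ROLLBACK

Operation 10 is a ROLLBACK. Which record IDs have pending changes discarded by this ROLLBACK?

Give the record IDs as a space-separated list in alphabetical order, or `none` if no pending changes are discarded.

Initial committed: {a=8, c=13, d=4, e=2}
Op 1: BEGIN: in_txn=True, pending={}
Op 2: UPDATE d=9 (pending; pending now {d=9})
Op 3: COMMIT: merged ['d'] into committed; committed now {a=8, c=13, d=9, e=2}
Op 4: BEGIN: in_txn=True, pending={}
Op 5: UPDATE c=19 (pending; pending now {c=19})
Op 6: COMMIT: merged ['c'] into committed; committed now {a=8, c=19, d=9, e=2}
Op 7: BEGIN: in_txn=True, pending={}
Op 8: UPDATE d=9 (pending; pending now {d=9})
Op 9: UPDATE c=22 (pending; pending now {c=22, d=9})
Op 10: ROLLBACK: discarded pending ['c', 'd']; in_txn=False
ROLLBACK at op 10 discards: ['c', 'd']

Answer: c d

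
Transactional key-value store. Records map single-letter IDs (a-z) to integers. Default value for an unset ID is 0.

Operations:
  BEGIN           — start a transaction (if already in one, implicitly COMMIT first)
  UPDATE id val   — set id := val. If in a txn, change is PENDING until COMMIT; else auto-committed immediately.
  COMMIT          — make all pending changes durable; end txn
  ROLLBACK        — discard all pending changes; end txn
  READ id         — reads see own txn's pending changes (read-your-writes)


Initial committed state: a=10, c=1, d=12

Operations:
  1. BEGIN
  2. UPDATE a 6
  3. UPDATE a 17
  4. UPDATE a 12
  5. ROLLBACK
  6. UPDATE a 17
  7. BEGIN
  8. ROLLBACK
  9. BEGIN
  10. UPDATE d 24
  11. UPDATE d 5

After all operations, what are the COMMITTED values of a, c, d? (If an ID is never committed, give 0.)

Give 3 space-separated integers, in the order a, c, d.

Answer: 17 1 12

Derivation:
Initial committed: {a=10, c=1, d=12}
Op 1: BEGIN: in_txn=True, pending={}
Op 2: UPDATE a=6 (pending; pending now {a=6})
Op 3: UPDATE a=17 (pending; pending now {a=17})
Op 4: UPDATE a=12 (pending; pending now {a=12})
Op 5: ROLLBACK: discarded pending ['a']; in_txn=False
Op 6: UPDATE a=17 (auto-commit; committed a=17)
Op 7: BEGIN: in_txn=True, pending={}
Op 8: ROLLBACK: discarded pending []; in_txn=False
Op 9: BEGIN: in_txn=True, pending={}
Op 10: UPDATE d=24 (pending; pending now {d=24})
Op 11: UPDATE d=5 (pending; pending now {d=5})
Final committed: {a=17, c=1, d=12}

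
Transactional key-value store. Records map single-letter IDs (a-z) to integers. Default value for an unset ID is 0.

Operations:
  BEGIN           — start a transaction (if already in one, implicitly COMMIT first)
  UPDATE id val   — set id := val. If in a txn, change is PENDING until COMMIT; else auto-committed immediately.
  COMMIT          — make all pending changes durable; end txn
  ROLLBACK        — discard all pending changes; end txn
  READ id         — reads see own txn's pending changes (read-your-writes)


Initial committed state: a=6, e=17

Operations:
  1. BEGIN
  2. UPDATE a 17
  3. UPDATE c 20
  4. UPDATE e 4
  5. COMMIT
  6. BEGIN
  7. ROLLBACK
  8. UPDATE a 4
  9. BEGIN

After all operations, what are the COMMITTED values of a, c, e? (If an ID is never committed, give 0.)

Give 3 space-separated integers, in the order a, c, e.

Answer: 4 20 4

Derivation:
Initial committed: {a=6, e=17}
Op 1: BEGIN: in_txn=True, pending={}
Op 2: UPDATE a=17 (pending; pending now {a=17})
Op 3: UPDATE c=20 (pending; pending now {a=17, c=20})
Op 4: UPDATE e=4 (pending; pending now {a=17, c=20, e=4})
Op 5: COMMIT: merged ['a', 'c', 'e'] into committed; committed now {a=17, c=20, e=4}
Op 6: BEGIN: in_txn=True, pending={}
Op 7: ROLLBACK: discarded pending []; in_txn=False
Op 8: UPDATE a=4 (auto-commit; committed a=4)
Op 9: BEGIN: in_txn=True, pending={}
Final committed: {a=4, c=20, e=4}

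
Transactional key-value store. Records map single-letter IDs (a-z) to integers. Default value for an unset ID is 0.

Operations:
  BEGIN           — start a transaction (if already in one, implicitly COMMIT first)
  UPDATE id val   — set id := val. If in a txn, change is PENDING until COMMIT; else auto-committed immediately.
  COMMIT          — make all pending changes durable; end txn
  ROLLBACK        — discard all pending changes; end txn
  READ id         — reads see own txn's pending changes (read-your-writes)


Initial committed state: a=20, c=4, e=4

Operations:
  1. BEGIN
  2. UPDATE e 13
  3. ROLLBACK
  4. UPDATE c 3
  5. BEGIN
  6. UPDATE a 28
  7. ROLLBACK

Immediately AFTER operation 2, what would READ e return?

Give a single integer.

Initial committed: {a=20, c=4, e=4}
Op 1: BEGIN: in_txn=True, pending={}
Op 2: UPDATE e=13 (pending; pending now {e=13})
After op 2: visible(e) = 13 (pending={e=13}, committed={a=20, c=4, e=4})

Answer: 13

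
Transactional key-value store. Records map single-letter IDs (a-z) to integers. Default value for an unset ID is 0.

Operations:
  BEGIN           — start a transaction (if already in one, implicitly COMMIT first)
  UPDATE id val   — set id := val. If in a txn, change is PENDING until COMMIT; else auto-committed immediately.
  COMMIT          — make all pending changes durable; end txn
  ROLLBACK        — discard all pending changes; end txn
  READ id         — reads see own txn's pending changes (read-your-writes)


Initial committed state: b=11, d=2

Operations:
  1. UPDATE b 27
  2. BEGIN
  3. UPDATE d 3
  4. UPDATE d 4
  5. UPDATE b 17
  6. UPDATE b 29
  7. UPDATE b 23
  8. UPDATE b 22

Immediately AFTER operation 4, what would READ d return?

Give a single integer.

Initial committed: {b=11, d=2}
Op 1: UPDATE b=27 (auto-commit; committed b=27)
Op 2: BEGIN: in_txn=True, pending={}
Op 3: UPDATE d=3 (pending; pending now {d=3})
Op 4: UPDATE d=4 (pending; pending now {d=4})
After op 4: visible(d) = 4 (pending={d=4}, committed={b=27, d=2})

Answer: 4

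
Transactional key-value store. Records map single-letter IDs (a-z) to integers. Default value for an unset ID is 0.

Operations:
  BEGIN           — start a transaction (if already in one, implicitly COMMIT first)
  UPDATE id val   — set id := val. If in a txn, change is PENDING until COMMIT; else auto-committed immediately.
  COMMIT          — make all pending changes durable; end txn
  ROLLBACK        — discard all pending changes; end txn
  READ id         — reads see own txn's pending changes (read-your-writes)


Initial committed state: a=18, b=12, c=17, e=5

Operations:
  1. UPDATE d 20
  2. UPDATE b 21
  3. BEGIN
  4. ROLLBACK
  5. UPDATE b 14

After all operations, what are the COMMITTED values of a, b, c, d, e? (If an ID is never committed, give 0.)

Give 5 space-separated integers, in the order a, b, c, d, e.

Answer: 18 14 17 20 5

Derivation:
Initial committed: {a=18, b=12, c=17, e=5}
Op 1: UPDATE d=20 (auto-commit; committed d=20)
Op 2: UPDATE b=21 (auto-commit; committed b=21)
Op 3: BEGIN: in_txn=True, pending={}
Op 4: ROLLBACK: discarded pending []; in_txn=False
Op 5: UPDATE b=14 (auto-commit; committed b=14)
Final committed: {a=18, b=14, c=17, d=20, e=5}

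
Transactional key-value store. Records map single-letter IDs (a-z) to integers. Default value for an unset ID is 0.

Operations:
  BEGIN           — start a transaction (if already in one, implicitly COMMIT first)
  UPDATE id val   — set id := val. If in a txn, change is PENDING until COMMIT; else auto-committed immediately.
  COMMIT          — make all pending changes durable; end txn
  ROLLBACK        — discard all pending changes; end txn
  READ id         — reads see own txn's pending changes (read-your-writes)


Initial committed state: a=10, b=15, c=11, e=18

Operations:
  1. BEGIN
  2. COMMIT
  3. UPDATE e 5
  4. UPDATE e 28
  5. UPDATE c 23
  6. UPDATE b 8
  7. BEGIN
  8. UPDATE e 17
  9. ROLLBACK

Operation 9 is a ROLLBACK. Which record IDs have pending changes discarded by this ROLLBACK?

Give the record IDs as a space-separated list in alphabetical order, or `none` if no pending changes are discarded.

Initial committed: {a=10, b=15, c=11, e=18}
Op 1: BEGIN: in_txn=True, pending={}
Op 2: COMMIT: merged [] into committed; committed now {a=10, b=15, c=11, e=18}
Op 3: UPDATE e=5 (auto-commit; committed e=5)
Op 4: UPDATE e=28 (auto-commit; committed e=28)
Op 5: UPDATE c=23 (auto-commit; committed c=23)
Op 6: UPDATE b=8 (auto-commit; committed b=8)
Op 7: BEGIN: in_txn=True, pending={}
Op 8: UPDATE e=17 (pending; pending now {e=17})
Op 9: ROLLBACK: discarded pending ['e']; in_txn=False
ROLLBACK at op 9 discards: ['e']

Answer: e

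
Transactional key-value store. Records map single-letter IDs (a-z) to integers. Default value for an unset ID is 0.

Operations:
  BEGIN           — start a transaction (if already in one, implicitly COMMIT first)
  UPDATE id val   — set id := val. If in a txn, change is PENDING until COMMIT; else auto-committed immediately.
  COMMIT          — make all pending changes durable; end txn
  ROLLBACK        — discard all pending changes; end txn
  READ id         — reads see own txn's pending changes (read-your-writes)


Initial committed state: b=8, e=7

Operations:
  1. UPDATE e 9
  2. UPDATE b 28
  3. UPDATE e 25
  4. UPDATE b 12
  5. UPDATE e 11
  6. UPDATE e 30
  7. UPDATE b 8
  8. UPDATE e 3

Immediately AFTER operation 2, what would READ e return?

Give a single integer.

Answer: 9

Derivation:
Initial committed: {b=8, e=7}
Op 1: UPDATE e=9 (auto-commit; committed e=9)
Op 2: UPDATE b=28 (auto-commit; committed b=28)
After op 2: visible(e) = 9 (pending={}, committed={b=28, e=9})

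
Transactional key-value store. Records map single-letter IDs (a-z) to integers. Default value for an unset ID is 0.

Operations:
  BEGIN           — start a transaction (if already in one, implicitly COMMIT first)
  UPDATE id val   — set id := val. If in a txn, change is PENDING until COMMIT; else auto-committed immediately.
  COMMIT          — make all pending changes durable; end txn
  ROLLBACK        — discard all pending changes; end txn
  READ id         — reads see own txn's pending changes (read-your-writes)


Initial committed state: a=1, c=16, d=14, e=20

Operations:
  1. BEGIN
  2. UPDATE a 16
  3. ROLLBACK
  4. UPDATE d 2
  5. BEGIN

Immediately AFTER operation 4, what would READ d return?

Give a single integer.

Answer: 2

Derivation:
Initial committed: {a=1, c=16, d=14, e=20}
Op 1: BEGIN: in_txn=True, pending={}
Op 2: UPDATE a=16 (pending; pending now {a=16})
Op 3: ROLLBACK: discarded pending ['a']; in_txn=False
Op 4: UPDATE d=2 (auto-commit; committed d=2)
After op 4: visible(d) = 2 (pending={}, committed={a=1, c=16, d=2, e=20})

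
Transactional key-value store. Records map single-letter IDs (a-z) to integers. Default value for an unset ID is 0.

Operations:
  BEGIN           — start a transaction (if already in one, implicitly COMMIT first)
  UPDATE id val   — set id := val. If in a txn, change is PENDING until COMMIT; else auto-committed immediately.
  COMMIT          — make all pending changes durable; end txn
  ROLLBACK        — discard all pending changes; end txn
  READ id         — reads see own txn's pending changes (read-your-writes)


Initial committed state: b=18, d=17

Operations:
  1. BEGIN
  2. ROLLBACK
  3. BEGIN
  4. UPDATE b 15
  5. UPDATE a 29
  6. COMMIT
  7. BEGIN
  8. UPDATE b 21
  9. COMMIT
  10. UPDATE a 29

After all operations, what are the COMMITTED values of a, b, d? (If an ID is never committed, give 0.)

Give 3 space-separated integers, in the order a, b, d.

Answer: 29 21 17

Derivation:
Initial committed: {b=18, d=17}
Op 1: BEGIN: in_txn=True, pending={}
Op 2: ROLLBACK: discarded pending []; in_txn=False
Op 3: BEGIN: in_txn=True, pending={}
Op 4: UPDATE b=15 (pending; pending now {b=15})
Op 5: UPDATE a=29 (pending; pending now {a=29, b=15})
Op 6: COMMIT: merged ['a', 'b'] into committed; committed now {a=29, b=15, d=17}
Op 7: BEGIN: in_txn=True, pending={}
Op 8: UPDATE b=21 (pending; pending now {b=21})
Op 9: COMMIT: merged ['b'] into committed; committed now {a=29, b=21, d=17}
Op 10: UPDATE a=29 (auto-commit; committed a=29)
Final committed: {a=29, b=21, d=17}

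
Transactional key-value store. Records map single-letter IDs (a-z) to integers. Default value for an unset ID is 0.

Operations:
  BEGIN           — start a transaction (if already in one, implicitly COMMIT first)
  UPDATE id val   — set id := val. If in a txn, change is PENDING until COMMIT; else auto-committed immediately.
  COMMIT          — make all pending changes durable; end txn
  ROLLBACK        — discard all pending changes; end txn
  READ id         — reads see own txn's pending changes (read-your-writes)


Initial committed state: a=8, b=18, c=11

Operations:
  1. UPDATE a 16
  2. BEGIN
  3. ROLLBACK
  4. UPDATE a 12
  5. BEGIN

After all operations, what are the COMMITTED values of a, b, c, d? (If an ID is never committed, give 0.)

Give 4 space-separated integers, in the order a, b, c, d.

Initial committed: {a=8, b=18, c=11}
Op 1: UPDATE a=16 (auto-commit; committed a=16)
Op 2: BEGIN: in_txn=True, pending={}
Op 3: ROLLBACK: discarded pending []; in_txn=False
Op 4: UPDATE a=12 (auto-commit; committed a=12)
Op 5: BEGIN: in_txn=True, pending={}
Final committed: {a=12, b=18, c=11}

Answer: 12 18 11 0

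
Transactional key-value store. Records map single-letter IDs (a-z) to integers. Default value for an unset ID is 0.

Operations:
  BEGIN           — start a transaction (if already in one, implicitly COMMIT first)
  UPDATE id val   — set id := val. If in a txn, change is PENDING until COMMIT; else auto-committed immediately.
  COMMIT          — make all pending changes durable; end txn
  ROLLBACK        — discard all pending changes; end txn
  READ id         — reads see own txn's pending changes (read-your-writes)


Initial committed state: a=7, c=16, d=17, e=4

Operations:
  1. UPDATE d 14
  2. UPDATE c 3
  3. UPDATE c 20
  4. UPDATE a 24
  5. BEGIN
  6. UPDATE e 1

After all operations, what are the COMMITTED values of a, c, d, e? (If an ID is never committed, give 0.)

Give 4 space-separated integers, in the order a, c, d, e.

Initial committed: {a=7, c=16, d=17, e=4}
Op 1: UPDATE d=14 (auto-commit; committed d=14)
Op 2: UPDATE c=3 (auto-commit; committed c=3)
Op 3: UPDATE c=20 (auto-commit; committed c=20)
Op 4: UPDATE a=24 (auto-commit; committed a=24)
Op 5: BEGIN: in_txn=True, pending={}
Op 6: UPDATE e=1 (pending; pending now {e=1})
Final committed: {a=24, c=20, d=14, e=4}

Answer: 24 20 14 4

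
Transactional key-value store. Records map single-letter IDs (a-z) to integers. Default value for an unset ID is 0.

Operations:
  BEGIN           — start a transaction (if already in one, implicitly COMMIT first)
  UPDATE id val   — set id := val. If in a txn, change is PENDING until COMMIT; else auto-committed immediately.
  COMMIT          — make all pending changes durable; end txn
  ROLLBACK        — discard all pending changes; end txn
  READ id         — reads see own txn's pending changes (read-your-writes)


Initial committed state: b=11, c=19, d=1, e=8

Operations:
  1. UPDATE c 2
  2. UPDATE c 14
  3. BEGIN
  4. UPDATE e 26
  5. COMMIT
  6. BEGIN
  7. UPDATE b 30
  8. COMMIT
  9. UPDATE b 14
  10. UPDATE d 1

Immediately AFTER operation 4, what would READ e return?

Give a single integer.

Answer: 26

Derivation:
Initial committed: {b=11, c=19, d=1, e=8}
Op 1: UPDATE c=2 (auto-commit; committed c=2)
Op 2: UPDATE c=14 (auto-commit; committed c=14)
Op 3: BEGIN: in_txn=True, pending={}
Op 4: UPDATE e=26 (pending; pending now {e=26})
After op 4: visible(e) = 26 (pending={e=26}, committed={b=11, c=14, d=1, e=8})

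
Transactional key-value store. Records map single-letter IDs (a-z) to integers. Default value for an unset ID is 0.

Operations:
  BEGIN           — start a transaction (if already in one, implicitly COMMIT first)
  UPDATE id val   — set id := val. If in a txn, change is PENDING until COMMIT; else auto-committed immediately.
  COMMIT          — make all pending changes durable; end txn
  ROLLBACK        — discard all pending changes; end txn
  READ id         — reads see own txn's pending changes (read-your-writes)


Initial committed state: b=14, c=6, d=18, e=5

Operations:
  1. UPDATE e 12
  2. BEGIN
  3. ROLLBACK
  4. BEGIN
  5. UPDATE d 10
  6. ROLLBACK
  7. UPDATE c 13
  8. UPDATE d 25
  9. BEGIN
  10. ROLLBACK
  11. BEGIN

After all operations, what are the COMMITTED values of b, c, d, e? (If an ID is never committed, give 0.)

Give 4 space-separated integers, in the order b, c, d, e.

Answer: 14 13 25 12

Derivation:
Initial committed: {b=14, c=6, d=18, e=5}
Op 1: UPDATE e=12 (auto-commit; committed e=12)
Op 2: BEGIN: in_txn=True, pending={}
Op 3: ROLLBACK: discarded pending []; in_txn=False
Op 4: BEGIN: in_txn=True, pending={}
Op 5: UPDATE d=10 (pending; pending now {d=10})
Op 6: ROLLBACK: discarded pending ['d']; in_txn=False
Op 7: UPDATE c=13 (auto-commit; committed c=13)
Op 8: UPDATE d=25 (auto-commit; committed d=25)
Op 9: BEGIN: in_txn=True, pending={}
Op 10: ROLLBACK: discarded pending []; in_txn=False
Op 11: BEGIN: in_txn=True, pending={}
Final committed: {b=14, c=13, d=25, e=12}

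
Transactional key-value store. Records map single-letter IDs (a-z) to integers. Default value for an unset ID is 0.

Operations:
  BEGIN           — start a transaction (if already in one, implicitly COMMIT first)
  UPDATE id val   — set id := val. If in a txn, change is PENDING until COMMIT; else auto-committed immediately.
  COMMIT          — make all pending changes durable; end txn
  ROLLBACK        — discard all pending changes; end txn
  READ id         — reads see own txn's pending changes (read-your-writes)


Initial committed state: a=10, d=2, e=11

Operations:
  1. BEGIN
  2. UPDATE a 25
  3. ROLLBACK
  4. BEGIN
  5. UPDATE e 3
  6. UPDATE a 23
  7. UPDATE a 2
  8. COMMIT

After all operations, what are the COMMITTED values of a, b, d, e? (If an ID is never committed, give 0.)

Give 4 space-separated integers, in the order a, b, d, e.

Initial committed: {a=10, d=2, e=11}
Op 1: BEGIN: in_txn=True, pending={}
Op 2: UPDATE a=25 (pending; pending now {a=25})
Op 3: ROLLBACK: discarded pending ['a']; in_txn=False
Op 4: BEGIN: in_txn=True, pending={}
Op 5: UPDATE e=3 (pending; pending now {e=3})
Op 6: UPDATE a=23 (pending; pending now {a=23, e=3})
Op 7: UPDATE a=2 (pending; pending now {a=2, e=3})
Op 8: COMMIT: merged ['a', 'e'] into committed; committed now {a=2, d=2, e=3}
Final committed: {a=2, d=2, e=3}

Answer: 2 0 2 3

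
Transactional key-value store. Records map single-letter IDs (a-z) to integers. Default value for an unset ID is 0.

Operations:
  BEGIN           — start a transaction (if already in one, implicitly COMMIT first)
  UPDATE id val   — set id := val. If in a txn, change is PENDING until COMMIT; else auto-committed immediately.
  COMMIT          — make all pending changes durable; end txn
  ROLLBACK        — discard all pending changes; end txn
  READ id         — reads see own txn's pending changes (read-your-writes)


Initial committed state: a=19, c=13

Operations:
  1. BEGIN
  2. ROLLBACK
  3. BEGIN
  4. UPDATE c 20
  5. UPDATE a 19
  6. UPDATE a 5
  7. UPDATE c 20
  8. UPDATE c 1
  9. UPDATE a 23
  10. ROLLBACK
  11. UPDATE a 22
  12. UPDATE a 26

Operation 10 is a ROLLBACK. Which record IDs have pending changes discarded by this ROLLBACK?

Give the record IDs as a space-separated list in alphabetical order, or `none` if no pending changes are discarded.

Answer: a c

Derivation:
Initial committed: {a=19, c=13}
Op 1: BEGIN: in_txn=True, pending={}
Op 2: ROLLBACK: discarded pending []; in_txn=False
Op 3: BEGIN: in_txn=True, pending={}
Op 4: UPDATE c=20 (pending; pending now {c=20})
Op 5: UPDATE a=19 (pending; pending now {a=19, c=20})
Op 6: UPDATE a=5 (pending; pending now {a=5, c=20})
Op 7: UPDATE c=20 (pending; pending now {a=5, c=20})
Op 8: UPDATE c=1 (pending; pending now {a=5, c=1})
Op 9: UPDATE a=23 (pending; pending now {a=23, c=1})
Op 10: ROLLBACK: discarded pending ['a', 'c']; in_txn=False
Op 11: UPDATE a=22 (auto-commit; committed a=22)
Op 12: UPDATE a=26 (auto-commit; committed a=26)
ROLLBACK at op 10 discards: ['a', 'c']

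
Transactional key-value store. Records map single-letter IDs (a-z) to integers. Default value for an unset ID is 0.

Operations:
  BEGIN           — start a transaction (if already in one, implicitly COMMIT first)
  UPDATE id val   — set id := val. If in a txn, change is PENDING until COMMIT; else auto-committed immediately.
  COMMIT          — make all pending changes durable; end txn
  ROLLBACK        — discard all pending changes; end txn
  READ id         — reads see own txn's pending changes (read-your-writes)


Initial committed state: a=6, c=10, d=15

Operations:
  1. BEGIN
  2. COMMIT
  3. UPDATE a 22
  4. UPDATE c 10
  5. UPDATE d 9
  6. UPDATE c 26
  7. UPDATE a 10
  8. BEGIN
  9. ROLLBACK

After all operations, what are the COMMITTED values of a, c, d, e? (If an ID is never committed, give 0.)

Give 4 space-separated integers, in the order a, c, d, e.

Initial committed: {a=6, c=10, d=15}
Op 1: BEGIN: in_txn=True, pending={}
Op 2: COMMIT: merged [] into committed; committed now {a=6, c=10, d=15}
Op 3: UPDATE a=22 (auto-commit; committed a=22)
Op 4: UPDATE c=10 (auto-commit; committed c=10)
Op 5: UPDATE d=9 (auto-commit; committed d=9)
Op 6: UPDATE c=26 (auto-commit; committed c=26)
Op 7: UPDATE a=10 (auto-commit; committed a=10)
Op 8: BEGIN: in_txn=True, pending={}
Op 9: ROLLBACK: discarded pending []; in_txn=False
Final committed: {a=10, c=26, d=9}

Answer: 10 26 9 0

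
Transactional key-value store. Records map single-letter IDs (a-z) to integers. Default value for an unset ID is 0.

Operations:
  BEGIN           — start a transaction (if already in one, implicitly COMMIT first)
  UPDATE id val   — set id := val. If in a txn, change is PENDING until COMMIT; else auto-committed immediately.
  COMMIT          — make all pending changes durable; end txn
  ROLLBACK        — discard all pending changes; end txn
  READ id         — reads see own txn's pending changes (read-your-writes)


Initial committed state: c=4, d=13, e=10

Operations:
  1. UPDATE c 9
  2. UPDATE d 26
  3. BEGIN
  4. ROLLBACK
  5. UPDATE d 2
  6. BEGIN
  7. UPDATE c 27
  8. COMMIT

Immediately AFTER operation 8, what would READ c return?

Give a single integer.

Initial committed: {c=4, d=13, e=10}
Op 1: UPDATE c=9 (auto-commit; committed c=9)
Op 2: UPDATE d=26 (auto-commit; committed d=26)
Op 3: BEGIN: in_txn=True, pending={}
Op 4: ROLLBACK: discarded pending []; in_txn=False
Op 5: UPDATE d=2 (auto-commit; committed d=2)
Op 6: BEGIN: in_txn=True, pending={}
Op 7: UPDATE c=27 (pending; pending now {c=27})
Op 8: COMMIT: merged ['c'] into committed; committed now {c=27, d=2, e=10}
After op 8: visible(c) = 27 (pending={}, committed={c=27, d=2, e=10})

Answer: 27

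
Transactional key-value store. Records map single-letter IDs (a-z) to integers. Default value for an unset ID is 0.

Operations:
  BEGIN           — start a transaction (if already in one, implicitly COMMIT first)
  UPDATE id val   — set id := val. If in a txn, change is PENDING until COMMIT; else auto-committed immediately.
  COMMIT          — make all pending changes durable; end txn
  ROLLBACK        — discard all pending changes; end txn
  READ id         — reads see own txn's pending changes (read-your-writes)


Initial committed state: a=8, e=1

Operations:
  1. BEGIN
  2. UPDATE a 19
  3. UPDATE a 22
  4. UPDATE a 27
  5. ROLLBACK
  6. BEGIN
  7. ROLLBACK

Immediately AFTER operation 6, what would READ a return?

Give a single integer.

Answer: 8

Derivation:
Initial committed: {a=8, e=1}
Op 1: BEGIN: in_txn=True, pending={}
Op 2: UPDATE a=19 (pending; pending now {a=19})
Op 3: UPDATE a=22 (pending; pending now {a=22})
Op 4: UPDATE a=27 (pending; pending now {a=27})
Op 5: ROLLBACK: discarded pending ['a']; in_txn=False
Op 6: BEGIN: in_txn=True, pending={}
After op 6: visible(a) = 8 (pending={}, committed={a=8, e=1})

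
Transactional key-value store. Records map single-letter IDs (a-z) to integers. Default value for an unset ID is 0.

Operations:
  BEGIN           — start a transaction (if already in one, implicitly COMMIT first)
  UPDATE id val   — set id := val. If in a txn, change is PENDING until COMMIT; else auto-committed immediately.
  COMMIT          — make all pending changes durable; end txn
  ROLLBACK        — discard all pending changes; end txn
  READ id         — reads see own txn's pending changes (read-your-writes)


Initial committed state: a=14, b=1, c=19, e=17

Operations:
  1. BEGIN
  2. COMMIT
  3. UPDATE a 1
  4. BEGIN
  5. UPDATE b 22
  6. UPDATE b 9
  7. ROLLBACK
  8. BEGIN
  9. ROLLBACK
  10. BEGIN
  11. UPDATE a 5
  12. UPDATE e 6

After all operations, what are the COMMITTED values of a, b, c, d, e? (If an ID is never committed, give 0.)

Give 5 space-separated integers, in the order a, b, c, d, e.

Answer: 1 1 19 0 17

Derivation:
Initial committed: {a=14, b=1, c=19, e=17}
Op 1: BEGIN: in_txn=True, pending={}
Op 2: COMMIT: merged [] into committed; committed now {a=14, b=1, c=19, e=17}
Op 3: UPDATE a=1 (auto-commit; committed a=1)
Op 4: BEGIN: in_txn=True, pending={}
Op 5: UPDATE b=22 (pending; pending now {b=22})
Op 6: UPDATE b=9 (pending; pending now {b=9})
Op 7: ROLLBACK: discarded pending ['b']; in_txn=False
Op 8: BEGIN: in_txn=True, pending={}
Op 9: ROLLBACK: discarded pending []; in_txn=False
Op 10: BEGIN: in_txn=True, pending={}
Op 11: UPDATE a=5 (pending; pending now {a=5})
Op 12: UPDATE e=6 (pending; pending now {a=5, e=6})
Final committed: {a=1, b=1, c=19, e=17}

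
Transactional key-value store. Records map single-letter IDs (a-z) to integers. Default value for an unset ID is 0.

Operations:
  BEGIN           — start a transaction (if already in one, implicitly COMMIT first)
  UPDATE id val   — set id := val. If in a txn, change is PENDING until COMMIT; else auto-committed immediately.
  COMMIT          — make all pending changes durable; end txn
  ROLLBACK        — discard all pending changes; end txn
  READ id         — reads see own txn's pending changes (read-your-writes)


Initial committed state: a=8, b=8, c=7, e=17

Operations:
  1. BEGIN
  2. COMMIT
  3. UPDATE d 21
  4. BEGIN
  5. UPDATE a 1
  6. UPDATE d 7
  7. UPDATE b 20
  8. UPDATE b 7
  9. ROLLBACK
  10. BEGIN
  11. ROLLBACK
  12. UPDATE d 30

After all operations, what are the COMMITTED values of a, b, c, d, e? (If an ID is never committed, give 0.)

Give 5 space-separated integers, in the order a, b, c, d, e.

Initial committed: {a=8, b=8, c=7, e=17}
Op 1: BEGIN: in_txn=True, pending={}
Op 2: COMMIT: merged [] into committed; committed now {a=8, b=8, c=7, e=17}
Op 3: UPDATE d=21 (auto-commit; committed d=21)
Op 4: BEGIN: in_txn=True, pending={}
Op 5: UPDATE a=1 (pending; pending now {a=1})
Op 6: UPDATE d=7 (pending; pending now {a=1, d=7})
Op 7: UPDATE b=20 (pending; pending now {a=1, b=20, d=7})
Op 8: UPDATE b=7 (pending; pending now {a=1, b=7, d=7})
Op 9: ROLLBACK: discarded pending ['a', 'b', 'd']; in_txn=False
Op 10: BEGIN: in_txn=True, pending={}
Op 11: ROLLBACK: discarded pending []; in_txn=False
Op 12: UPDATE d=30 (auto-commit; committed d=30)
Final committed: {a=8, b=8, c=7, d=30, e=17}

Answer: 8 8 7 30 17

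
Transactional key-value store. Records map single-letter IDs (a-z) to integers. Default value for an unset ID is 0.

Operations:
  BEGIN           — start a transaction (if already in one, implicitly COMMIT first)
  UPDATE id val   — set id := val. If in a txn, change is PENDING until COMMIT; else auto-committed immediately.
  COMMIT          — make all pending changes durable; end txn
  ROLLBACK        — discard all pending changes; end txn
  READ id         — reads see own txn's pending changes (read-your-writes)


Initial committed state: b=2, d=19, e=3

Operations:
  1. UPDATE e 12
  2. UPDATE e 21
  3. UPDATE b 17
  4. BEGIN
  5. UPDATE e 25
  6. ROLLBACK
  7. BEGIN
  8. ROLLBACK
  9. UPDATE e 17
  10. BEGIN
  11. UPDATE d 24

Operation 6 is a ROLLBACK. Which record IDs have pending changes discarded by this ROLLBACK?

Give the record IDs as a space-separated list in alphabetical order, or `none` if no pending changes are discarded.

Answer: e

Derivation:
Initial committed: {b=2, d=19, e=3}
Op 1: UPDATE e=12 (auto-commit; committed e=12)
Op 2: UPDATE e=21 (auto-commit; committed e=21)
Op 3: UPDATE b=17 (auto-commit; committed b=17)
Op 4: BEGIN: in_txn=True, pending={}
Op 5: UPDATE e=25 (pending; pending now {e=25})
Op 6: ROLLBACK: discarded pending ['e']; in_txn=False
Op 7: BEGIN: in_txn=True, pending={}
Op 8: ROLLBACK: discarded pending []; in_txn=False
Op 9: UPDATE e=17 (auto-commit; committed e=17)
Op 10: BEGIN: in_txn=True, pending={}
Op 11: UPDATE d=24 (pending; pending now {d=24})
ROLLBACK at op 6 discards: ['e']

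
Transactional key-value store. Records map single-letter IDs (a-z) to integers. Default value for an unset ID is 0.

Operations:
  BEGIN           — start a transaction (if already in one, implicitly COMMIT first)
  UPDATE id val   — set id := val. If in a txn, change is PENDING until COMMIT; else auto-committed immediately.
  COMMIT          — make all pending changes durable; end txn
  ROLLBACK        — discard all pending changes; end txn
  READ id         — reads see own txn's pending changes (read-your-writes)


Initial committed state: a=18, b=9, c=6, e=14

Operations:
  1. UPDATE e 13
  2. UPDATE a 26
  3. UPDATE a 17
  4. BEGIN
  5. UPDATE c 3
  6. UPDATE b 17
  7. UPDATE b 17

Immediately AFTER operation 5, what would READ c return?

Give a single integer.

Initial committed: {a=18, b=9, c=6, e=14}
Op 1: UPDATE e=13 (auto-commit; committed e=13)
Op 2: UPDATE a=26 (auto-commit; committed a=26)
Op 3: UPDATE a=17 (auto-commit; committed a=17)
Op 4: BEGIN: in_txn=True, pending={}
Op 5: UPDATE c=3 (pending; pending now {c=3})
After op 5: visible(c) = 3 (pending={c=3}, committed={a=17, b=9, c=6, e=13})

Answer: 3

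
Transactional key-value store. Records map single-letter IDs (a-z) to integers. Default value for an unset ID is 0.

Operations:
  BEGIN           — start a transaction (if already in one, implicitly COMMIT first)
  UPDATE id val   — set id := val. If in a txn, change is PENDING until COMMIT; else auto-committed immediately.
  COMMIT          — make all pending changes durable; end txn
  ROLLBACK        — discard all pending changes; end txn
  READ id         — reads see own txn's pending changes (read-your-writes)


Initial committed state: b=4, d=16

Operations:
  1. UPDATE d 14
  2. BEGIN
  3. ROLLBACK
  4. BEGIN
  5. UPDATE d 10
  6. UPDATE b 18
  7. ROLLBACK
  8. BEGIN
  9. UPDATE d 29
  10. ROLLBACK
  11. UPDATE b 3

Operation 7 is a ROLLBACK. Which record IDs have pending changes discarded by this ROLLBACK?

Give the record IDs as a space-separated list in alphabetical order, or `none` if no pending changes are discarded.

Initial committed: {b=4, d=16}
Op 1: UPDATE d=14 (auto-commit; committed d=14)
Op 2: BEGIN: in_txn=True, pending={}
Op 3: ROLLBACK: discarded pending []; in_txn=False
Op 4: BEGIN: in_txn=True, pending={}
Op 5: UPDATE d=10 (pending; pending now {d=10})
Op 6: UPDATE b=18 (pending; pending now {b=18, d=10})
Op 7: ROLLBACK: discarded pending ['b', 'd']; in_txn=False
Op 8: BEGIN: in_txn=True, pending={}
Op 9: UPDATE d=29 (pending; pending now {d=29})
Op 10: ROLLBACK: discarded pending ['d']; in_txn=False
Op 11: UPDATE b=3 (auto-commit; committed b=3)
ROLLBACK at op 7 discards: ['b', 'd']

Answer: b d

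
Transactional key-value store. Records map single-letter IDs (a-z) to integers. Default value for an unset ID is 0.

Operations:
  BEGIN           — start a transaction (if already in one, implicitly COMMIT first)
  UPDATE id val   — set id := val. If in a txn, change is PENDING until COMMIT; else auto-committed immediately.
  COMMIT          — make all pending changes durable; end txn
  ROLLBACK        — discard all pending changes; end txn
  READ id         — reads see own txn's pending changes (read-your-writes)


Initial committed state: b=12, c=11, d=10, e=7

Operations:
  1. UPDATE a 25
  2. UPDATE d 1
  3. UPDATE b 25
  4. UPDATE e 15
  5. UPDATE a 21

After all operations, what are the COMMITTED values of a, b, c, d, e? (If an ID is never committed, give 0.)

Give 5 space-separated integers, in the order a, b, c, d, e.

Answer: 21 25 11 1 15

Derivation:
Initial committed: {b=12, c=11, d=10, e=7}
Op 1: UPDATE a=25 (auto-commit; committed a=25)
Op 2: UPDATE d=1 (auto-commit; committed d=1)
Op 3: UPDATE b=25 (auto-commit; committed b=25)
Op 4: UPDATE e=15 (auto-commit; committed e=15)
Op 5: UPDATE a=21 (auto-commit; committed a=21)
Final committed: {a=21, b=25, c=11, d=1, e=15}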